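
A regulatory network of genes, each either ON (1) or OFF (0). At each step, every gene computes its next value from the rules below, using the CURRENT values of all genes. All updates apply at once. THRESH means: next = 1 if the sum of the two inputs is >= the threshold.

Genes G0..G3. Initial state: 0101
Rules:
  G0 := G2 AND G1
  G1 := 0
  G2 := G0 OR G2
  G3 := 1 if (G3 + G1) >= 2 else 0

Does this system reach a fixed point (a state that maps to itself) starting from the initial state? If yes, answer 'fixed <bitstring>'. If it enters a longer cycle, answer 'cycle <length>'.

Answer: fixed 0000

Derivation:
Step 0: 0101
Step 1: G0=G2&G1=0&1=0 G1=0(const) G2=G0|G2=0|0=0 G3=(1+1>=2)=1 -> 0001
Step 2: G0=G2&G1=0&0=0 G1=0(const) G2=G0|G2=0|0=0 G3=(1+0>=2)=0 -> 0000
Step 3: G0=G2&G1=0&0=0 G1=0(const) G2=G0|G2=0|0=0 G3=(0+0>=2)=0 -> 0000
Fixed point reached at step 2: 0000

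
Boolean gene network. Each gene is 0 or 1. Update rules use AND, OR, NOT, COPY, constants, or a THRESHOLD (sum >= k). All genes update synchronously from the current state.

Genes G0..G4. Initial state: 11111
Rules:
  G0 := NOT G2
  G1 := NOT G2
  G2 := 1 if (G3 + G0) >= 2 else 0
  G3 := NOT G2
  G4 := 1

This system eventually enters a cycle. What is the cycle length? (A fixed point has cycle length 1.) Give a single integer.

Answer: 4

Derivation:
Step 0: 11111
Step 1: G0=NOT G2=NOT 1=0 G1=NOT G2=NOT 1=0 G2=(1+1>=2)=1 G3=NOT G2=NOT 1=0 G4=1(const) -> 00101
Step 2: G0=NOT G2=NOT 1=0 G1=NOT G2=NOT 1=0 G2=(0+0>=2)=0 G3=NOT G2=NOT 1=0 G4=1(const) -> 00001
Step 3: G0=NOT G2=NOT 0=1 G1=NOT G2=NOT 0=1 G2=(0+0>=2)=0 G3=NOT G2=NOT 0=1 G4=1(const) -> 11011
Step 4: G0=NOT G2=NOT 0=1 G1=NOT G2=NOT 0=1 G2=(1+1>=2)=1 G3=NOT G2=NOT 0=1 G4=1(const) -> 11111
State from step 4 equals state from step 0 -> cycle length 4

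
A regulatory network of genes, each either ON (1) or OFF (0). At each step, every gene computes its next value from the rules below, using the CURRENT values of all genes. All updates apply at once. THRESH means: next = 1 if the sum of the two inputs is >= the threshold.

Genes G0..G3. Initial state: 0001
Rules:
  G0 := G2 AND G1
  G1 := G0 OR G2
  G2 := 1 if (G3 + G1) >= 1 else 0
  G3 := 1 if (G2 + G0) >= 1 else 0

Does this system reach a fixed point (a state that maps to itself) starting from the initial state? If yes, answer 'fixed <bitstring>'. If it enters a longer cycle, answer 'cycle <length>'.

Answer: cycle 2

Derivation:
Step 0: 0001
Step 1: G0=G2&G1=0&0=0 G1=G0|G2=0|0=0 G2=(1+0>=1)=1 G3=(0+0>=1)=0 -> 0010
Step 2: G0=G2&G1=1&0=0 G1=G0|G2=0|1=1 G2=(0+0>=1)=0 G3=(1+0>=1)=1 -> 0101
Step 3: G0=G2&G1=0&1=0 G1=G0|G2=0|0=0 G2=(1+1>=1)=1 G3=(0+0>=1)=0 -> 0010
Cycle of length 2 starting at step 1 -> no fixed point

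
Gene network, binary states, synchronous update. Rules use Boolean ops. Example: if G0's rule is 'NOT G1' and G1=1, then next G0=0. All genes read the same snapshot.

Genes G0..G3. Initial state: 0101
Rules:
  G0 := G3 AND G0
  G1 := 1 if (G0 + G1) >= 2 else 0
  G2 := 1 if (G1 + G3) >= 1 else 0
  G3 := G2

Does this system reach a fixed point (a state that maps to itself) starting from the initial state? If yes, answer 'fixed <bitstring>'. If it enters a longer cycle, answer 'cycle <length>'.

Answer: cycle 2

Derivation:
Step 0: 0101
Step 1: G0=G3&G0=1&0=0 G1=(0+1>=2)=0 G2=(1+1>=1)=1 G3=G2=0 -> 0010
Step 2: G0=G3&G0=0&0=0 G1=(0+0>=2)=0 G2=(0+0>=1)=0 G3=G2=1 -> 0001
Step 3: G0=G3&G0=1&0=0 G1=(0+0>=2)=0 G2=(0+1>=1)=1 G3=G2=0 -> 0010
Cycle of length 2 starting at step 1 -> no fixed point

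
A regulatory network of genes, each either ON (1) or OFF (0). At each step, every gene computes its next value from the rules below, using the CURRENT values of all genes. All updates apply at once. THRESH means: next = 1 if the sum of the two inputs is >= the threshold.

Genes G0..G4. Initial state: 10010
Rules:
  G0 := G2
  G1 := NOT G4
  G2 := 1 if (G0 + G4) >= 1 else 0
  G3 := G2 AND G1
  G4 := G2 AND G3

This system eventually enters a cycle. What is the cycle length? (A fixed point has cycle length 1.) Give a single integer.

Answer: 2

Derivation:
Step 0: 10010
Step 1: G0=G2=0 G1=NOT G4=NOT 0=1 G2=(1+0>=1)=1 G3=G2&G1=0&0=0 G4=G2&G3=0&1=0 -> 01100
Step 2: G0=G2=1 G1=NOT G4=NOT 0=1 G2=(0+0>=1)=0 G3=G2&G1=1&1=1 G4=G2&G3=1&0=0 -> 11010
Step 3: G0=G2=0 G1=NOT G4=NOT 0=1 G2=(1+0>=1)=1 G3=G2&G1=0&1=0 G4=G2&G3=0&1=0 -> 01100
State from step 3 equals state from step 1 -> cycle length 2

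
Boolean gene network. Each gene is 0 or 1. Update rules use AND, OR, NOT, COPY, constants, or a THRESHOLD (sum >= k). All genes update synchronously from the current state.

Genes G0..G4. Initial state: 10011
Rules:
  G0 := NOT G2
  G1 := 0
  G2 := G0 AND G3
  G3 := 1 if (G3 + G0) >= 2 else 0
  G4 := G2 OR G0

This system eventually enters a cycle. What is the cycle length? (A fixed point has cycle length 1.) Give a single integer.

Answer: 1

Derivation:
Step 0: 10011
Step 1: G0=NOT G2=NOT 0=1 G1=0(const) G2=G0&G3=1&1=1 G3=(1+1>=2)=1 G4=G2|G0=0|1=1 -> 10111
Step 2: G0=NOT G2=NOT 1=0 G1=0(const) G2=G0&G3=1&1=1 G3=(1+1>=2)=1 G4=G2|G0=1|1=1 -> 00111
Step 3: G0=NOT G2=NOT 1=0 G1=0(const) G2=G0&G3=0&1=0 G3=(1+0>=2)=0 G4=G2|G0=1|0=1 -> 00001
Step 4: G0=NOT G2=NOT 0=1 G1=0(const) G2=G0&G3=0&0=0 G3=(0+0>=2)=0 G4=G2|G0=0|0=0 -> 10000
Step 5: G0=NOT G2=NOT 0=1 G1=0(const) G2=G0&G3=1&0=0 G3=(0+1>=2)=0 G4=G2|G0=0|1=1 -> 10001
Step 6: G0=NOT G2=NOT 0=1 G1=0(const) G2=G0&G3=1&0=0 G3=(0+1>=2)=0 G4=G2|G0=0|1=1 -> 10001
State from step 6 equals state from step 5 -> cycle length 1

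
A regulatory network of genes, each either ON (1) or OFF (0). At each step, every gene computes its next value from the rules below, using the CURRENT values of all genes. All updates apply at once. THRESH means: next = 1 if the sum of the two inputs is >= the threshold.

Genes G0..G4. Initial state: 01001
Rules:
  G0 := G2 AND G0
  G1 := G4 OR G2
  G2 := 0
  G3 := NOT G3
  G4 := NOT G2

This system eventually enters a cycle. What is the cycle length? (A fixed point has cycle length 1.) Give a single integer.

Step 0: 01001
Step 1: G0=G2&G0=0&0=0 G1=G4|G2=1|0=1 G2=0(const) G3=NOT G3=NOT 0=1 G4=NOT G2=NOT 0=1 -> 01011
Step 2: G0=G2&G0=0&0=0 G1=G4|G2=1|0=1 G2=0(const) G3=NOT G3=NOT 1=0 G4=NOT G2=NOT 0=1 -> 01001
State from step 2 equals state from step 0 -> cycle length 2

Answer: 2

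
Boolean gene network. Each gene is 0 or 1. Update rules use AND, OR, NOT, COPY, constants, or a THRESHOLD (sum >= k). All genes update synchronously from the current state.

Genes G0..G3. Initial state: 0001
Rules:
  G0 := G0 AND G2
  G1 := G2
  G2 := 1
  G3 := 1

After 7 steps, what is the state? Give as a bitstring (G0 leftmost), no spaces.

Step 1: G0=G0&G2=0&0=0 G1=G2=0 G2=1(const) G3=1(const) -> 0011
Step 2: G0=G0&G2=0&1=0 G1=G2=1 G2=1(const) G3=1(const) -> 0111
Step 3: G0=G0&G2=0&1=0 G1=G2=1 G2=1(const) G3=1(const) -> 0111
Step 4: G0=G0&G2=0&1=0 G1=G2=1 G2=1(const) G3=1(const) -> 0111
Step 5: G0=G0&G2=0&1=0 G1=G2=1 G2=1(const) G3=1(const) -> 0111
Step 6: G0=G0&G2=0&1=0 G1=G2=1 G2=1(const) G3=1(const) -> 0111
Step 7: G0=G0&G2=0&1=0 G1=G2=1 G2=1(const) G3=1(const) -> 0111

0111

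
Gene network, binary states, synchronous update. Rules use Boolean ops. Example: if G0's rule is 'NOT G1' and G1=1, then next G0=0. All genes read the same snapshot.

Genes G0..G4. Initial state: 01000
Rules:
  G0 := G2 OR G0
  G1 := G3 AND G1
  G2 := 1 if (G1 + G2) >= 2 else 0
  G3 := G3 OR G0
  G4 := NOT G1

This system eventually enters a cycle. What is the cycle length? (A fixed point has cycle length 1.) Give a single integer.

Step 0: 01000
Step 1: G0=G2|G0=0|0=0 G1=G3&G1=0&1=0 G2=(1+0>=2)=0 G3=G3|G0=0|0=0 G4=NOT G1=NOT 1=0 -> 00000
Step 2: G0=G2|G0=0|0=0 G1=G3&G1=0&0=0 G2=(0+0>=2)=0 G3=G3|G0=0|0=0 G4=NOT G1=NOT 0=1 -> 00001
Step 3: G0=G2|G0=0|0=0 G1=G3&G1=0&0=0 G2=(0+0>=2)=0 G3=G3|G0=0|0=0 G4=NOT G1=NOT 0=1 -> 00001
State from step 3 equals state from step 2 -> cycle length 1

Answer: 1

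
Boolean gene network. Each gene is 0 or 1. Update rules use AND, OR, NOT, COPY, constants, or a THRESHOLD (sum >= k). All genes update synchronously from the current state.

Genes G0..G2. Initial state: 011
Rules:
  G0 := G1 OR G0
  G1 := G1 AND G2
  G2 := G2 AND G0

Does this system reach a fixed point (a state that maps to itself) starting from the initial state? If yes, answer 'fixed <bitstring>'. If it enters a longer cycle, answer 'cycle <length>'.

Answer: fixed 100

Derivation:
Step 0: 011
Step 1: G0=G1|G0=1|0=1 G1=G1&G2=1&1=1 G2=G2&G0=1&0=0 -> 110
Step 2: G0=G1|G0=1|1=1 G1=G1&G2=1&0=0 G2=G2&G0=0&1=0 -> 100
Step 3: G0=G1|G0=0|1=1 G1=G1&G2=0&0=0 G2=G2&G0=0&1=0 -> 100
Fixed point reached at step 2: 100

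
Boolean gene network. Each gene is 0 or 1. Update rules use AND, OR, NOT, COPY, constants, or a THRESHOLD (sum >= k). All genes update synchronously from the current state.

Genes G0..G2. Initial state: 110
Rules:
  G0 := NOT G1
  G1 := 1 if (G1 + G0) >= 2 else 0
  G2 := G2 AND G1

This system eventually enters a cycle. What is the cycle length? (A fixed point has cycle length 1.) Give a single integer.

Step 0: 110
Step 1: G0=NOT G1=NOT 1=0 G1=(1+1>=2)=1 G2=G2&G1=0&1=0 -> 010
Step 2: G0=NOT G1=NOT 1=0 G1=(1+0>=2)=0 G2=G2&G1=0&1=0 -> 000
Step 3: G0=NOT G1=NOT 0=1 G1=(0+0>=2)=0 G2=G2&G1=0&0=0 -> 100
Step 4: G0=NOT G1=NOT 0=1 G1=(0+1>=2)=0 G2=G2&G1=0&0=0 -> 100
State from step 4 equals state from step 3 -> cycle length 1

Answer: 1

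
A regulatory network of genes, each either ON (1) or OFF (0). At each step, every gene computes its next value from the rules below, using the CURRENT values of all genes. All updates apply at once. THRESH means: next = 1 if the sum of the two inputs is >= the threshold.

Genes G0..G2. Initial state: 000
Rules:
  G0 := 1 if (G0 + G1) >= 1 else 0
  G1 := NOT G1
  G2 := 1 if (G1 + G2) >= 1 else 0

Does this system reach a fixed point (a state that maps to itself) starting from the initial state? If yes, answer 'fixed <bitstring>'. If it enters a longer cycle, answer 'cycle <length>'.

Answer: cycle 2

Derivation:
Step 0: 000
Step 1: G0=(0+0>=1)=0 G1=NOT G1=NOT 0=1 G2=(0+0>=1)=0 -> 010
Step 2: G0=(0+1>=1)=1 G1=NOT G1=NOT 1=0 G2=(1+0>=1)=1 -> 101
Step 3: G0=(1+0>=1)=1 G1=NOT G1=NOT 0=1 G2=(0+1>=1)=1 -> 111
Step 4: G0=(1+1>=1)=1 G1=NOT G1=NOT 1=0 G2=(1+1>=1)=1 -> 101
Cycle of length 2 starting at step 2 -> no fixed point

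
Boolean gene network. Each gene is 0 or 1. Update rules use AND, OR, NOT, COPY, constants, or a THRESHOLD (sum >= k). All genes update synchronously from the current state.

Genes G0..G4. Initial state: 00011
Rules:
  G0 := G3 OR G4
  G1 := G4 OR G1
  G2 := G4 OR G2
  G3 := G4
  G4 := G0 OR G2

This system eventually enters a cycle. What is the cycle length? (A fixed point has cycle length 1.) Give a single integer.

Answer: 1

Derivation:
Step 0: 00011
Step 1: G0=G3|G4=1|1=1 G1=G4|G1=1|0=1 G2=G4|G2=1|0=1 G3=G4=1 G4=G0|G2=0|0=0 -> 11110
Step 2: G0=G3|G4=1|0=1 G1=G4|G1=0|1=1 G2=G4|G2=0|1=1 G3=G4=0 G4=G0|G2=1|1=1 -> 11101
Step 3: G0=G3|G4=0|1=1 G1=G4|G1=1|1=1 G2=G4|G2=1|1=1 G3=G4=1 G4=G0|G2=1|1=1 -> 11111
Step 4: G0=G3|G4=1|1=1 G1=G4|G1=1|1=1 G2=G4|G2=1|1=1 G3=G4=1 G4=G0|G2=1|1=1 -> 11111
State from step 4 equals state from step 3 -> cycle length 1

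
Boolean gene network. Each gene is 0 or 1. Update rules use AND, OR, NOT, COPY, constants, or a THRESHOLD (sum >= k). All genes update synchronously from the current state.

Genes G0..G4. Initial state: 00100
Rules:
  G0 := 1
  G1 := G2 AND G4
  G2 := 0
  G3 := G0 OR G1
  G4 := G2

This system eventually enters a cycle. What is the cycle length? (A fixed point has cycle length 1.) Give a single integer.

Answer: 1

Derivation:
Step 0: 00100
Step 1: G0=1(const) G1=G2&G4=1&0=0 G2=0(const) G3=G0|G1=0|0=0 G4=G2=1 -> 10001
Step 2: G0=1(const) G1=G2&G4=0&1=0 G2=0(const) G3=G0|G1=1|0=1 G4=G2=0 -> 10010
Step 3: G0=1(const) G1=G2&G4=0&0=0 G2=0(const) G3=G0|G1=1|0=1 G4=G2=0 -> 10010
State from step 3 equals state from step 2 -> cycle length 1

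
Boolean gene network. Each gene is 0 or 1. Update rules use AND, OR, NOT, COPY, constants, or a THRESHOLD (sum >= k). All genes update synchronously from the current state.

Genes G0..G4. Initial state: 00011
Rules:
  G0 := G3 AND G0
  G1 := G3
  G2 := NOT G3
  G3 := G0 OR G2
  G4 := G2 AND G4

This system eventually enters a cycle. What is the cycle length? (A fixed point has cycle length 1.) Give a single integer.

Answer: 4

Derivation:
Step 0: 00011
Step 1: G0=G3&G0=1&0=0 G1=G3=1 G2=NOT G3=NOT 1=0 G3=G0|G2=0|0=0 G4=G2&G4=0&1=0 -> 01000
Step 2: G0=G3&G0=0&0=0 G1=G3=0 G2=NOT G3=NOT 0=1 G3=G0|G2=0|0=0 G4=G2&G4=0&0=0 -> 00100
Step 3: G0=G3&G0=0&0=0 G1=G3=0 G2=NOT G3=NOT 0=1 G3=G0|G2=0|1=1 G4=G2&G4=1&0=0 -> 00110
Step 4: G0=G3&G0=1&0=0 G1=G3=1 G2=NOT G3=NOT 1=0 G3=G0|G2=0|1=1 G4=G2&G4=1&0=0 -> 01010
Step 5: G0=G3&G0=1&0=0 G1=G3=1 G2=NOT G3=NOT 1=0 G3=G0|G2=0|0=0 G4=G2&G4=0&0=0 -> 01000
State from step 5 equals state from step 1 -> cycle length 4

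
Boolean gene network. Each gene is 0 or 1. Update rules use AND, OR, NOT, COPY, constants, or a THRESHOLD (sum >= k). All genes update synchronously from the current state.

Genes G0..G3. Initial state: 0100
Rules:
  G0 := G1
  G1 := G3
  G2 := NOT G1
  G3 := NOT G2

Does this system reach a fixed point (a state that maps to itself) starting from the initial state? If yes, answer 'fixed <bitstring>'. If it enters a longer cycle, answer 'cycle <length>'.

Answer: cycle 3

Derivation:
Step 0: 0100
Step 1: G0=G1=1 G1=G3=0 G2=NOT G1=NOT 1=0 G3=NOT G2=NOT 0=1 -> 1001
Step 2: G0=G1=0 G1=G3=1 G2=NOT G1=NOT 0=1 G3=NOT G2=NOT 0=1 -> 0111
Step 3: G0=G1=1 G1=G3=1 G2=NOT G1=NOT 1=0 G3=NOT G2=NOT 1=0 -> 1100
Step 4: G0=G1=1 G1=G3=0 G2=NOT G1=NOT 1=0 G3=NOT G2=NOT 0=1 -> 1001
Cycle of length 3 starting at step 1 -> no fixed point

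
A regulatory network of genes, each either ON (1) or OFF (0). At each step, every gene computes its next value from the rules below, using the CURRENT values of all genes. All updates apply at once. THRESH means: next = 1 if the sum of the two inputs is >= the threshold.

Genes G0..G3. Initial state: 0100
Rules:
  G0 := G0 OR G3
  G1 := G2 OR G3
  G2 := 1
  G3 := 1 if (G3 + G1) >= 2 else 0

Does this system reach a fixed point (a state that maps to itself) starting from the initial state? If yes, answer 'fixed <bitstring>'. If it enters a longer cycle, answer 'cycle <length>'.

Answer: fixed 0110

Derivation:
Step 0: 0100
Step 1: G0=G0|G3=0|0=0 G1=G2|G3=0|0=0 G2=1(const) G3=(0+1>=2)=0 -> 0010
Step 2: G0=G0|G3=0|0=0 G1=G2|G3=1|0=1 G2=1(const) G3=(0+0>=2)=0 -> 0110
Step 3: G0=G0|G3=0|0=0 G1=G2|G3=1|0=1 G2=1(const) G3=(0+1>=2)=0 -> 0110
Fixed point reached at step 2: 0110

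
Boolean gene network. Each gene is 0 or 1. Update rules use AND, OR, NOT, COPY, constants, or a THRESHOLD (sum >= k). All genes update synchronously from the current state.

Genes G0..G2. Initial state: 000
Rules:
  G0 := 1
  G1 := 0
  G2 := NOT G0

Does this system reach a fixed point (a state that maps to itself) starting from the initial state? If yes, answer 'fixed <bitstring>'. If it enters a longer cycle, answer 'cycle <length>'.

Answer: fixed 100

Derivation:
Step 0: 000
Step 1: G0=1(const) G1=0(const) G2=NOT G0=NOT 0=1 -> 101
Step 2: G0=1(const) G1=0(const) G2=NOT G0=NOT 1=0 -> 100
Step 3: G0=1(const) G1=0(const) G2=NOT G0=NOT 1=0 -> 100
Fixed point reached at step 2: 100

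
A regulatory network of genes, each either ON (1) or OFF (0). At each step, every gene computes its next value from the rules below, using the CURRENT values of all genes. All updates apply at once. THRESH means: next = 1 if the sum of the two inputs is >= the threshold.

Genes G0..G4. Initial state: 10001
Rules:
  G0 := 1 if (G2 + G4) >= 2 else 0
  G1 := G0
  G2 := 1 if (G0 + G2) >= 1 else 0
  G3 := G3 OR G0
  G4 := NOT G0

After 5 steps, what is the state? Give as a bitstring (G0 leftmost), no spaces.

Step 1: G0=(0+1>=2)=0 G1=G0=1 G2=(1+0>=1)=1 G3=G3|G0=0|1=1 G4=NOT G0=NOT 1=0 -> 01110
Step 2: G0=(1+0>=2)=0 G1=G0=0 G2=(0+1>=1)=1 G3=G3|G0=1|0=1 G4=NOT G0=NOT 0=1 -> 00111
Step 3: G0=(1+1>=2)=1 G1=G0=0 G2=(0+1>=1)=1 G3=G3|G0=1|0=1 G4=NOT G0=NOT 0=1 -> 10111
Step 4: G0=(1+1>=2)=1 G1=G0=1 G2=(1+1>=1)=1 G3=G3|G0=1|1=1 G4=NOT G0=NOT 1=0 -> 11110
Step 5: G0=(1+0>=2)=0 G1=G0=1 G2=(1+1>=1)=1 G3=G3|G0=1|1=1 G4=NOT G0=NOT 1=0 -> 01110

01110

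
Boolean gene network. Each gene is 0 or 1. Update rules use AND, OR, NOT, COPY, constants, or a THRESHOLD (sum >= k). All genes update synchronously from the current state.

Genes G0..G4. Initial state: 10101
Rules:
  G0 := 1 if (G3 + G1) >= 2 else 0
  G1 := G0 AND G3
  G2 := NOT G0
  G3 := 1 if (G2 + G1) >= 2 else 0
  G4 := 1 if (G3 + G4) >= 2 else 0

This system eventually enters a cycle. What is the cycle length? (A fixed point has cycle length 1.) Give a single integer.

Step 0: 10101
Step 1: G0=(0+0>=2)=0 G1=G0&G3=1&0=0 G2=NOT G0=NOT 1=0 G3=(1+0>=2)=0 G4=(0+1>=2)=0 -> 00000
Step 2: G0=(0+0>=2)=0 G1=G0&G3=0&0=0 G2=NOT G0=NOT 0=1 G3=(0+0>=2)=0 G4=(0+0>=2)=0 -> 00100
Step 3: G0=(0+0>=2)=0 G1=G0&G3=0&0=0 G2=NOT G0=NOT 0=1 G3=(1+0>=2)=0 G4=(0+0>=2)=0 -> 00100
State from step 3 equals state from step 2 -> cycle length 1

Answer: 1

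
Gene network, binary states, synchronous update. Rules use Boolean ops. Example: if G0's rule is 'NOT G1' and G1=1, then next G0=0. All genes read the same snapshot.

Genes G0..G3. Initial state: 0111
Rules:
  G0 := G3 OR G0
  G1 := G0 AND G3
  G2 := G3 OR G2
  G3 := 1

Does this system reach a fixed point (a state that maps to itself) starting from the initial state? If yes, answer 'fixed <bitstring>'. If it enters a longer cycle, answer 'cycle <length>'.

Step 0: 0111
Step 1: G0=G3|G0=1|0=1 G1=G0&G3=0&1=0 G2=G3|G2=1|1=1 G3=1(const) -> 1011
Step 2: G0=G3|G0=1|1=1 G1=G0&G3=1&1=1 G2=G3|G2=1|1=1 G3=1(const) -> 1111
Step 3: G0=G3|G0=1|1=1 G1=G0&G3=1&1=1 G2=G3|G2=1|1=1 G3=1(const) -> 1111
Fixed point reached at step 2: 1111

Answer: fixed 1111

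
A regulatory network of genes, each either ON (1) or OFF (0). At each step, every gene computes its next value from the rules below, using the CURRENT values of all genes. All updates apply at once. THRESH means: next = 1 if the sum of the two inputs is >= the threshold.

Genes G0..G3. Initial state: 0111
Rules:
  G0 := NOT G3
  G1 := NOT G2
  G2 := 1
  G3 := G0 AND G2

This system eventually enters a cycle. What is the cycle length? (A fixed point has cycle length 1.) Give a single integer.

Answer: 4

Derivation:
Step 0: 0111
Step 1: G0=NOT G3=NOT 1=0 G1=NOT G2=NOT 1=0 G2=1(const) G3=G0&G2=0&1=0 -> 0010
Step 2: G0=NOT G3=NOT 0=1 G1=NOT G2=NOT 1=0 G2=1(const) G3=G0&G2=0&1=0 -> 1010
Step 3: G0=NOT G3=NOT 0=1 G1=NOT G2=NOT 1=0 G2=1(const) G3=G0&G2=1&1=1 -> 1011
Step 4: G0=NOT G3=NOT 1=0 G1=NOT G2=NOT 1=0 G2=1(const) G3=G0&G2=1&1=1 -> 0011
Step 5: G0=NOT G3=NOT 1=0 G1=NOT G2=NOT 1=0 G2=1(const) G3=G0&G2=0&1=0 -> 0010
State from step 5 equals state from step 1 -> cycle length 4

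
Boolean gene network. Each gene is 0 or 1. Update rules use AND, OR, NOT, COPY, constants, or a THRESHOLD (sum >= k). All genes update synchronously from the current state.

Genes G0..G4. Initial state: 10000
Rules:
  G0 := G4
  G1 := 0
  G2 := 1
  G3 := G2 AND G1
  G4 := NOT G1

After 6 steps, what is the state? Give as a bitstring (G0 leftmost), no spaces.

Step 1: G0=G4=0 G1=0(const) G2=1(const) G3=G2&G1=0&0=0 G4=NOT G1=NOT 0=1 -> 00101
Step 2: G0=G4=1 G1=0(const) G2=1(const) G3=G2&G1=1&0=0 G4=NOT G1=NOT 0=1 -> 10101
Step 3: G0=G4=1 G1=0(const) G2=1(const) G3=G2&G1=1&0=0 G4=NOT G1=NOT 0=1 -> 10101
Step 4: G0=G4=1 G1=0(const) G2=1(const) G3=G2&G1=1&0=0 G4=NOT G1=NOT 0=1 -> 10101
Step 5: G0=G4=1 G1=0(const) G2=1(const) G3=G2&G1=1&0=0 G4=NOT G1=NOT 0=1 -> 10101
Step 6: G0=G4=1 G1=0(const) G2=1(const) G3=G2&G1=1&0=0 G4=NOT G1=NOT 0=1 -> 10101

10101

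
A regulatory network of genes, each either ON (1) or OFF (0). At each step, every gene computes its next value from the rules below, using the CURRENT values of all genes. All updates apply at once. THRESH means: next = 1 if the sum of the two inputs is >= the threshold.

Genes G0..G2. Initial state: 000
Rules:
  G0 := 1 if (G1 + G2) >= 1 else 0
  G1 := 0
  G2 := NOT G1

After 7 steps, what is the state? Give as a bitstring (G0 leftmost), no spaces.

Step 1: G0=(0+0>=1)=0 G1=0(const) G2=NOT G1=NOT 0=1 -> 001
Step 2: G0=(0+1>=1)=1 G1=0(const) G2=NOT G1=NOT 0=1 -> 101
Step 3: G0=(0+1>=1)=1 G1=0(const) G2=NOT G1=NOT 0=1 -> 101
Step 4: G0=(0+1>=1)=1 G1=0(const) G2=NOT G1=NOT 0=1 -> 101
Step 5: G0=(0+1>=1)=1 G1=0(const) G2=NOT G1=NOT 0=1 -> 101
Step 6: G0=(0+1>=1)=1 G1=0(const) G2=NOT G1=NOT 0=1 -> 101
Step 7: G0=(0+1>=1)=1 G1=0(const) G2=NOT G1=NOT 0=1 -> 101

101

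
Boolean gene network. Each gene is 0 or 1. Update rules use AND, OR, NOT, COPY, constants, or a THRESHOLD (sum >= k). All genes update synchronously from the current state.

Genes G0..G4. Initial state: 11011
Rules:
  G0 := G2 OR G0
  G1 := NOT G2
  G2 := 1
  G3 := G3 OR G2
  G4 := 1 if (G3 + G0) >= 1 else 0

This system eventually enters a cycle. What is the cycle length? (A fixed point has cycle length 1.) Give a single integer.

Step 0: 11011
Step 1: G0=G2|G0=0|1=1 G1=NOT G2=NOT 0=1 G2=1(const) G3=G3|G2=1|0=1 G4=(1+1>=1)=1 -> 11111
Step 2: G0=G2|G0=1|1=1 G1=NOT G2=NOT 1=0 G2=1(const) G3=G3|G2=1|1=1 G4=(1+1>=1)=1 -> 10111
Step 3: G0=G2|G0=1|1=1 G1=NOT G2=NOT 1=0 G2=1(const) G3=G3|G2=1|1=1 G4=(1+1>=1)=1 -> 10111
State from step 3 equals state from step 2 -> cycle length 1

Answer: 1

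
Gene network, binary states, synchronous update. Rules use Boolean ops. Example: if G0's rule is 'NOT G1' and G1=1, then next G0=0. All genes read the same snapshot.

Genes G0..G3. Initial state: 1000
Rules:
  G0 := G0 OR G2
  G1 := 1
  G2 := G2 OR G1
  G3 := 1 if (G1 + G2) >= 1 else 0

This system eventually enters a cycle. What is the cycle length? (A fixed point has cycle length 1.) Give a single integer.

Step 0: 1000
Step 1: G0=G0|G2=1|0=1 G1=1(const) G2=G2|G1=0|0=0 G3=(0+0>=1)=0 -> 1100
Step 2: G0=G0|G2=1|0=1 G1=1(const) G2=G2|G1=0|1=1 G3=(1+0>=1)=1 -> 1111
Step 3: G0=G0|G2=1|1=1 G1=1(const) G2=G2|G1=1|1=1 G3=(1+1>=1)=1 -> 1111
State from step 3 equals state from step 2 -> cycle length 1

Answer: 1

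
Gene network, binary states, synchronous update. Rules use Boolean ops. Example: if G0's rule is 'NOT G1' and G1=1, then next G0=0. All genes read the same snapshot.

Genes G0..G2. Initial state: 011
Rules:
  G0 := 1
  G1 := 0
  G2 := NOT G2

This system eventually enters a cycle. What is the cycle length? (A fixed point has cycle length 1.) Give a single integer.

Step 0: 011
Step 1: G0=1(const) G1=0(const) G2=NOT G2=NOT 1=0 -> 100
Step 2: G0=1(const) G1=0(const) G2=NOT G2=NOT 0=1 -> 101
Step 3: G0=1(const) G1=0(const) G2=NOT G2=NOT 1=0 -> 100
State from step 3 equals state from step 1 -> cycle length 2

Answer: 2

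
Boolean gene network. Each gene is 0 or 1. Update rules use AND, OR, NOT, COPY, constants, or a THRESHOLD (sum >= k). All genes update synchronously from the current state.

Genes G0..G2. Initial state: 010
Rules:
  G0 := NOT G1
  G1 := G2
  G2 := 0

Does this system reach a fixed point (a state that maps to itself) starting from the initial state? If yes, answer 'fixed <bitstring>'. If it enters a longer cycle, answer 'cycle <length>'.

Answer: fixed 100

Derivation:
Step 0: 010
Step 1: G0=NOT G1=NOT 1=0 G1=G2=0 G2=0(const) -> 000
Step 2: G0=NOT G1=NOT 0=1 G1=G2=0 G2=0(const) -> 100
Step 3: G0=NOT G1=NOT 0=1 G1=G2=0 G2=0(const) -> 100
Fixed point reached at step 2: 100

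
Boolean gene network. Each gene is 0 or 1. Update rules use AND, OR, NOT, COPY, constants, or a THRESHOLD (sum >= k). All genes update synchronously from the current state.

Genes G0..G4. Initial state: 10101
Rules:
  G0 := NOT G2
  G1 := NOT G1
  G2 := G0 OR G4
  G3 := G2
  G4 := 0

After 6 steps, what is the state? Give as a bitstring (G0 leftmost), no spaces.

Step 1: G0=NOT G2=NOT 1=0 G1=NOT G1=NOT 0=1 G2=G0|G4=1|1=1 G3=G2=1 G4=0(const) -> 01110
Step 2: G0=NOT G2=NOT 1=0 G1=NOT G1=NOT 1=0 G2=G0|G4=0|0=0 G3=G2=1 G4=0(const) -> 00010
Step 3: G0=NOT G2=NOT 0=1 G1=NOT G1=NOT 0=1 G2=G0|G4=0|0=0 G3=G2=0 G4=0(const) -> 11000
Step 4: G0=NOT G2=NOT 0=1 G1=NOT G1=NOT 1=0 G2=G0|G4=1|0=1 G3=G2=0 G4=0(const) -> 10100
Step 5: G0=NOT G2=NOT 1=0 G1=NOT G1=NOT 0=1 G2=G0|G4=1|0=1 G3=G2=1 G4=0(const) -> 01110
Step 6: G0=NOT G2=NOT 1=0 G1=NOT G1=NOT 1=0 G2=G0|G4=0|0=0 G3=G2=1 G4=0(const) -> 00010

00010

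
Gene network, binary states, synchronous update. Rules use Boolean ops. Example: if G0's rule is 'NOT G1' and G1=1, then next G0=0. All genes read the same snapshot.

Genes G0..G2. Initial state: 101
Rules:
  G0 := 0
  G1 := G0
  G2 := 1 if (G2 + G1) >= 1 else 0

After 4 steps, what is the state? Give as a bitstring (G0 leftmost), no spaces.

Step 1: G0=0(const) G1=G0=1 G2=(1+0>=1)=1 -> 011
Step 2: G0=0(const) G1=G0=0 G2=(1+1>=1)=1 -> 001
Step 3: G0=0(const) G1=G0=0 G2=(1+0>=1)=1 -> 001
Step 4: G0=0(const) G1=G0=0 G2=(1+0>=1)=1 -> 001

001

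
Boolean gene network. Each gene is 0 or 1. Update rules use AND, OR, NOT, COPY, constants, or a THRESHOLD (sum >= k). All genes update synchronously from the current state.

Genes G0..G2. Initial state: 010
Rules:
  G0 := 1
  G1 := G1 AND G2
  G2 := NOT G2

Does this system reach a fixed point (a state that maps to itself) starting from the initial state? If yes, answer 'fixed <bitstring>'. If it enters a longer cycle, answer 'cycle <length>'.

Answer: cycle 2

Derivation:
Step 0: 010
Step 1: G0=1(const) G1=G1&G2=1&0=0 G2=NOT G2=NOT 0=1 -> 101
Step 2: G0=1(const) G1=G1&G2=0&1=0 G2=NOT G2=NOT 1=0 -> 100
Step 3: G0=1(const) G1=G1&G2=0&0=0 G2=NOT G2=NOT 0=1 -> 101
Cycle of length 2 starting at step 1 -> no fixed point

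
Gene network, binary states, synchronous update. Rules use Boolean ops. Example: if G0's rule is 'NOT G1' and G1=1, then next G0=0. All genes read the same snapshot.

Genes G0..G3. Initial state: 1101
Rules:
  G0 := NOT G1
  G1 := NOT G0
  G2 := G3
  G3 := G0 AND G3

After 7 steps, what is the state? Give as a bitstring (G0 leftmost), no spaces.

Step 1: G0=NOT G1=NOT 1=0 G1=NOT G0=NOT 1=0 G2=G3=1 G3=G0&G3=1&1=1 -> 0011
Step 2: G0=NOT G1=NOT 0=1 G1=NOT G0=NOT 0=1 G2=G3=1 G3=G0&G3=0&1=0 -> 1110
Step 3: G0=NOT G1=NOT 1=0 G1=NOT G0=NOT 1=0 G2=G3=0 G3=G0&G3=1&0=0 -> 0000
Step 4: G0=NOT G1=NOT 0=1 G1=NOT G0=NOT 0=1 G2=G3=0 G3=G0&G3=0&0=0 -> 1100
Step 5: G0=NOT G1=NOT 1=0 G1=NOT G0=NOT 1=0 G2=G3=0 G3=G0&G3=1&0=0 -> 0000
Step 6: G0=NOT G1=NOT 0=1 G1=NOT G0=NOT 0=1 G2=G3=0 G3=G0&G3=0&0=0 -> 1100
Step 7: G0=NOT G1=NOT 1=0 G1=NOT G0=NOT 1=0 G2=G3=0 G3=G0&G3=1&0=0 -> 0000

0000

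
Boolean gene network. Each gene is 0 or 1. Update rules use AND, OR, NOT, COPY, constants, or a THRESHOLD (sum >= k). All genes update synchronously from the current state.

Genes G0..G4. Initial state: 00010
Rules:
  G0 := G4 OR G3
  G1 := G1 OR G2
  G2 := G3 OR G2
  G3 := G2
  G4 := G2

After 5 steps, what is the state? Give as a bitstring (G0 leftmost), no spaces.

Step 1: G0=G4|G3=0|1=1 G1=G1|G2=0|0=0 G2=G3|G2=1|0=1 G3=G2=0 G4=G2=0 -> 10100
Step 2: G0=G4|G3=0|0=0 G1=G1|G2=0|1=1 G2=G3|G2=0|1=1 G3=G2=1 G4=G2=1 -> 01111
Step 3: G0=G4|G3=1|1=1 G1=G1|G2=1|1=1 G2=G3|G2=1|1=1 G3=G2=1 G4=G2=1 -> 11111
Step 4: G0=G4|G3=1|1=1 G1=G1|G2=1|1=1 G2=G3|G2=1|1=1 G3=G2=1 G4=G2=1 -> 11111
Step 5: G0=G4|G3=1|1=1 G1=G1|G2=1|1=1 G2=G3|G2=1|1=1 G3=G2=1 G4=G2=1 -> 11111

11111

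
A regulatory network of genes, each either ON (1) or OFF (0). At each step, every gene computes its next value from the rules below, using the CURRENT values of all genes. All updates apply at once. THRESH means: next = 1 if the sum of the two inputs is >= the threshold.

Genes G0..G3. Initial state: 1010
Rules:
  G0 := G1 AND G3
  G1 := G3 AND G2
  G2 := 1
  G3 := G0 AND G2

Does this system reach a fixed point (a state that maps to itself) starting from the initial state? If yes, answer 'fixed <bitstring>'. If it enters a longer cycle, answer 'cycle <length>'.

Step 0: 1010
Step 1: G0=G1&G3=0&0=0 G1=G3&G2=0&1=0 G2=1(const) G3=G0&G2=1&1=1 -> 0011
Step 2: G0=G1&G3=0&1=0 G1=G3&G2=1&1=1 G2=1(const) G3=G0&G2=0&1=0 -> 0110
Step 3: G0=G1&G3=1&0=0 G1=G3&G2=0&1=0 G2=1(const) G3=G0&G2=0&1=0 -> 0010
Step 4: G0=G1&G3=0&0=0 G1=G3&G2=0&1=0 G2=1(const) G3=G0&G2=0&1=0 -> 0010
Fixed point reached at step 3: 0010

Answer: fixed 0010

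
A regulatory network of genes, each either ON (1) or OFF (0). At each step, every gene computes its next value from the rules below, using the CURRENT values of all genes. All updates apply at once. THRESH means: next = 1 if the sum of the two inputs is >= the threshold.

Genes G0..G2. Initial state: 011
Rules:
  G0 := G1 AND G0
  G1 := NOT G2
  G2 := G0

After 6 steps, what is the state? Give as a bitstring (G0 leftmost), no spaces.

Step 1: G0=G1&G0=1&0=0 G1=NOT G2=NOT 1=0 G2=G0=0 -> 000
Step 2: G0=G1&G0=0&0=0 G1=NOT G2=NOT 0=1 G2=G0=0 -> 010
Step 3: G0=G1&G0=1&0=0 G1=NOT G2=NOT 0=1 G2=G0=0 -> 010
Step 4: G0=G1&G0=1&0=0 G1=NOT G2=NOT 0=1 G2=G0=0 -> 010
Step 5: G0=G1&G0=1&0=0 G1=NOT G2=NOT 0=1 G2=G0=0 -> 010
Step 6: G0=G1&G0=1&0=0 G1=NOT G2=NOT 0=1 G2=G0=0 -> 010

010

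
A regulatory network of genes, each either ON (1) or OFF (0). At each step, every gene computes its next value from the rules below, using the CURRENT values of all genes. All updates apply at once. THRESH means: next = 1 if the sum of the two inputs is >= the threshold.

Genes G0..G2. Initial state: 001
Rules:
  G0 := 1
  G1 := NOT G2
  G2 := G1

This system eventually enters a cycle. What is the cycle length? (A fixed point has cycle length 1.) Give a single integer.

Answer: 4

Derivation:
Step 0: 001
Step 1: G0=1(const) G1=NOT G2=NOT 1=0 G2=G1=0 -> 100
Step 2: G0=1(const) G1=NOT G2=NOT 0=1 G2=G1=0 -> 110
Step 3: G0=1(const) G1=NOT G2=NOT 0=1 G2=G1=1 -> 111
Step 4: G0=1(const) G1=NOT G2=NOT 1=0 G2=G1=1 -> 101
Step 5: G0=1(const) G1=NOT G2=NOT 1=0 G2=G1=0 -> 100
State from step 5 equals state from step 1 -> cycle length 4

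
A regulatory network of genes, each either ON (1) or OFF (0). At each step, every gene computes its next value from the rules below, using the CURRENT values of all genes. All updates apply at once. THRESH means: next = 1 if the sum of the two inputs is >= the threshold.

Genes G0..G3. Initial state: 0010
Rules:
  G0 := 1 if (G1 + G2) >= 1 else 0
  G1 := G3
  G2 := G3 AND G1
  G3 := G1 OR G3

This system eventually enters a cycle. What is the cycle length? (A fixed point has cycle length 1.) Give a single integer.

Answer: 1

Derivation:
Step 0: 0010
Step 1: G0=(0+1>=1)=1 G1=G3=0 G2=G3&G1=0&0=0 G3=G1|G3=0|0=0 -> 1000
Step 2: G0=(0+0>=1)=0 G1=G3=0 G2=G3&G1=0&0=0 G3=G1|G3=0|0=0 -> 0000
Step 3: G0=(0+0>=1)=0 G1=G3=0 G2=G3&G1=0&0=0 G3=G1|G3=0|0=0 -> 0000
State from step 3 equals state from step 2 -> cycle length 1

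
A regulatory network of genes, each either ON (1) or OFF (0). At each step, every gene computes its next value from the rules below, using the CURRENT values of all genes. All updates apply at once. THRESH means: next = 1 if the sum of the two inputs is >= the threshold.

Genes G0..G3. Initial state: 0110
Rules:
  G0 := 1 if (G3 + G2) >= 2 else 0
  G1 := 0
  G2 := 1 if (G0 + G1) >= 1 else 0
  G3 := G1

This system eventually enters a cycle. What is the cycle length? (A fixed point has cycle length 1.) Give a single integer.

Answer: 1

Derivation:
Step 0: 0110
Step 1: G0=(0+1>=2)=0 G1=0(const) G2=(0+1>=1)=1 G3=G1=1 -> 0011
Step 2: G0=(1+1>=2)=1 G1=0(const) G2=(0+0>=1)=0 G3=G1=0 -> 1000
Step 3: G0=(0+0>=2)=0 G1=0(const) G2=(1+0>=1)=1 G3=G1=0 -> 0010
Step 4: G0=(0+1>=2)=0 G1=0(const) G2=(0+0>=1)=0 G3=G1=0 -> 0000
Step 5: G0=(0+0>=2)=0 G1=0(const) G2=(0+0>=1)=0 G3=G1=0 -> 0000
State from step 5 equals state from step 4 -> cycle length 1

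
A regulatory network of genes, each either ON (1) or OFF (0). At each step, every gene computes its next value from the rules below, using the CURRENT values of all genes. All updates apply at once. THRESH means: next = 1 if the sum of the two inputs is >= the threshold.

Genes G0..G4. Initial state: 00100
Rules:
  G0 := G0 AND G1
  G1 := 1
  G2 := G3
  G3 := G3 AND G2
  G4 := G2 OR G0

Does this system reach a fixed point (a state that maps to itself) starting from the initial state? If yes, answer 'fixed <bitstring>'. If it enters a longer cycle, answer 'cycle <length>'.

Answer: fixed 01000

Derivation:
Step 0: 00100
Step 1: G0=G0&G1=0&0=0 G1=1(const) G2=G3=0 G3=G3&G2=0&1=0 G4=G2|G0=1|0=1 -> 01001
Step 2: G0=G0&G1=0&1=0 G1=1(const) G2=G3=0 G3=G3&G2=0&0=0 G4=G2|G0=0|0=0 -> 01000
Step 3: G0=G0&G1=0&1=0 G1=1(const) G2=G3=0 G3=G3&G2=0&0=0 G4=G2|G0=0|0=0 -> 01000
Fixed point reached at step 2: 01000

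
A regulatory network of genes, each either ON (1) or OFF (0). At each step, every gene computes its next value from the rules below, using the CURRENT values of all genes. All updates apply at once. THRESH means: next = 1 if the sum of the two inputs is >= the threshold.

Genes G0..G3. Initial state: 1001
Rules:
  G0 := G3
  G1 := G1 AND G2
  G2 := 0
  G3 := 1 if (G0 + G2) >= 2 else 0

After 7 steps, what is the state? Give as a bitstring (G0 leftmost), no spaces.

Step 1: G0=G3=1 G1=G1&G2=0&0=0 G2=0(const) G3=(1+0>=2)=0 -> 1000
Step 2: G0=G3=0 G1=G1&G2=0&0=0 G2=0(const) G3=(1+0>=2)=0 -> 0000
Step 3: G0=G3=0 G1=G1&G2=0&0=0 G2=0(const) G3=(0+0>=2)=0 -> 0000
Step 4: G0=G3=0 G1=G1&G2=0&0=0 G2=0(const) G3=(0+0>=2)=0 -> 0000
Step 5: G0=G3=0 G1=G1&G2=0&0=0 G2=0(const) G3=(0+0>=2)=0 -> 0000
Step 6: G0=G3=0 G1=G1&G2=0&0=0 G2=0(const) G3=(0+0>=2)=0 -> 0000
Step 7: G0=G3=0 G1=G1&G2=0&0=0 G2=0(const) G3=(0+0>=2)=0 -> 0000

0000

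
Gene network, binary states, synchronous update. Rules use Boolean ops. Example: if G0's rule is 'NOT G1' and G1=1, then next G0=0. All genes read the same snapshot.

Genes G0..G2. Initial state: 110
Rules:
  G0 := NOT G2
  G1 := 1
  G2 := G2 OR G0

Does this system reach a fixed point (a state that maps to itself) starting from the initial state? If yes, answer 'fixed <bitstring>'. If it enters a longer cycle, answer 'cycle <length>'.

Step 0: 110
Step 1: G0=NOT G2=NOT 0=1 G1=1(const) G2=G2|G0=0|1=1 -> 111
Step 2: G0=NOT G2=NOT 1=0 G1=1(const) G2=G2|G0=1|1=1 -> 011
Step 3: G0=NOT G2=NOT 1=0 G1=1(const) G2=G2|G0=1|0=1 -> 011
Fixed point reached at step 2: 011

Answer: fixed 011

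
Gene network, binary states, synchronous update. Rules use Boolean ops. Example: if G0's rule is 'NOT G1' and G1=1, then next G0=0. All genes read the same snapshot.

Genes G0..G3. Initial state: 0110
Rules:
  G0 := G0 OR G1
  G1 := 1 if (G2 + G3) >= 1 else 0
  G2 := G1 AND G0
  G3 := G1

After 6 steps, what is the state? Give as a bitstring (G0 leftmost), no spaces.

Step 1: G0=G0|G1=0|1=1 G1=(1+0>=1)=1 G2=G1&G0=1&0=0 G3=G1=1 -> 1101
Step 2: G0=G0|G1=1|1=1 G1=(0+1>=1)=1 G2=G1&G0=1&1=1 G3=G1=1 -> 1111
Step 3: G0=G0|G1=1|1=1 G1=(1+1>=1)=1 G2=G1&G0=1&1=1 G3=G1=1 -> 1111
Step 4: G0=G0|G1=1|1=1 G1=(1+1>=1)=1 G2=G1&G0=1&1=1 G3=G1=1 -> 1111
Step 5: G0=G0|G1=1|1=1 G1=(1+1>=1)=1 G2=G1&G0=1&1=1 G3=G1=1 -> 1111
Step 6: G0=G0|G1=1|1=1 G1=(1+1>=1)=1 G2=G1&G0=1&1=1 G3=G1=1 -> 1111

1111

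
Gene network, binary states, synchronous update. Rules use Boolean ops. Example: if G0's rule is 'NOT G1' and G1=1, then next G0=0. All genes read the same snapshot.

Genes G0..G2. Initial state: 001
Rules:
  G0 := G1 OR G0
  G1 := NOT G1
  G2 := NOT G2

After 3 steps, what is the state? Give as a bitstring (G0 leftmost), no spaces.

Step 1: G0=G1|G0=0|0=0 G1=NOT G1=NOT 0=1 G2=NOT G2=NOT 1=0 -> 010
Step 2: G0=G1|G0=1|0=1 G1=NOT G1=NOT 1=0 G2=NOT G2=NOT 0=1 -> 101
Step 3: G0=G1|G0=0|1=1 G1=NOT G1=NOT 0=1 G2=NOT G2=NOT 1=0 -> 110

110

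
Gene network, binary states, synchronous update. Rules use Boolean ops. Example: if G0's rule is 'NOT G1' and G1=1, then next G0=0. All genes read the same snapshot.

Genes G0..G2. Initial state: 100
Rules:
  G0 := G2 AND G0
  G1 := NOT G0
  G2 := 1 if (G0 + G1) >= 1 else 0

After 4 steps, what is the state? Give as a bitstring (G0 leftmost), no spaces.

Step 1: G0=G2&G0=0&1=0 G1=NOT G0=NOT 1=0 G2=(1+0>=1)=1 -> 001
Step 2: G0=G2&G0=1&0=0 G1=NOT G0=NOT 0=1 G2=(0+0>=1)=0 -> 010
Step 3: G0=G2&G0=0&0=0 G1=NOT G0=NOT 0=1 G2=(0+1>=1)=1 -> 011
Step 4: G0=G2&G0=1&0=0 G1=NOT G0=NOT 0=1 G2=(0+1>=1)=1 -> 011

011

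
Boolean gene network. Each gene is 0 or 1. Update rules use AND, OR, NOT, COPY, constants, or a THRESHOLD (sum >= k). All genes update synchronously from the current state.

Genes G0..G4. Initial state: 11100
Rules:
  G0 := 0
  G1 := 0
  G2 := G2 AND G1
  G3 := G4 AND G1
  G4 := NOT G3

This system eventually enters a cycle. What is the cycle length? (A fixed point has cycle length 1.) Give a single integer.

Answer: 1

Derivation:
Step 0: 11100
Step 1: G0=0(const) G1=0(const) G2=G2&G1=1&1=1 G3=G4&G1=0&1=0 G4=NOT G3=NOT 0=1 -> 00101
Step 2: G0=0(const) G1=0(const) G2=G2&G1=1&0=0 G3=G4&G1=1&0=0 G4=NOT G3=NOT 0=1 -> 00001
Step 3: G0=0(const) G1=0(const) G2=G2&G1=0&0=0 G3=G4&G1=1&0=0 G4=NOT G3=NOT 0=1 -> 00001
State from step 3 equals state from step 2 -> cycle length 1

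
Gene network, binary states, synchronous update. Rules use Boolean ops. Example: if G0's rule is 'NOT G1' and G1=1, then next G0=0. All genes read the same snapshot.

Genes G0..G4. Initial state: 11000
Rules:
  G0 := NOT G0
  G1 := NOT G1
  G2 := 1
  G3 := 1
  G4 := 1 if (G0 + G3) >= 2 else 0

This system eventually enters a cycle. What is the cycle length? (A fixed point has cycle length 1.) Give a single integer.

Answer: 2

Derivation:
Step 0: 11000
Step 1: G0=NOT G0=NOT 1=0 G1=NOT G1=NOT 1=0 G2=1(const) G3=1(const) G4=(1+0>=2)=0 -> 00110
Step 2: G0=NOT G0=NOT 0=1 G1=NOT G1=NOT 0=1 G2=1(const) G3=1(const) G4=(0+1>=2)=0 -> 11110
Step 3: G0=NOT G0=NOT 1=0 G1=NOT G1=NOT 1=0 G2=1(const) G3=1(const) G4=(1+1>=2)=1 -> 00111
Step 4: G0=NOT G0=NOT 0=1 G1=NOT G1=NOT 0=1 G2=1(const) G3=1(const) G4=(0+1>=2)=0 -> 11110
State from step 4 equals state from step 2 -> cycle length 2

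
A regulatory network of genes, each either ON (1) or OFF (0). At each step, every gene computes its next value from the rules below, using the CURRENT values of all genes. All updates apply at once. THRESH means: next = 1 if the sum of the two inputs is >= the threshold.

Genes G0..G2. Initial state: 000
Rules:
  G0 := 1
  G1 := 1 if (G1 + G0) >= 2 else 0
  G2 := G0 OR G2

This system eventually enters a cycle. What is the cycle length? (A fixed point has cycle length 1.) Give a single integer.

Answer: 1

Derivation:
Step 0: 000
Step 1: G0=1(const) G1=(0+0>=2)=0 G2=G0|G2=0|0=0 -> 100
Step 2: G0=1(const) G1=(0+1>=2)=0 G2=G0|G2=1|0=1 -> 101
Step 3: G0=1(const) G1=(0+1>=2)=0 G2=G0|G2=1|1=1 -> 101
State from step 3 equals state from step 2 -> cycle length 1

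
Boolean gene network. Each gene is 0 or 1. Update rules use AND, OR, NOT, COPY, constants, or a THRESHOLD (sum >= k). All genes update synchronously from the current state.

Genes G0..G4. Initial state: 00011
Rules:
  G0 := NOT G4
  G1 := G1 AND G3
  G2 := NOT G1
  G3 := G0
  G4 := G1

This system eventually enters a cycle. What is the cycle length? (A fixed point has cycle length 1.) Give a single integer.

Step 0: 00011
Step 1: G0=NOT G4=NOT 1=0 G1=G1&G3=0&1=0 G2=NOT G1=NOT 0=1 G3=G0=0 G4=G1=0 -> 00100
Step 2: G0=NOT G4=NOT 0=1 G1=G1&G3=0&0=0 G2=NOT G1=NOT 0=1 G3=G0=0 G4=G1=0 -> 10100
Step 3: G0=NOT G4=NOT 0=1 G1=G1&G3=0&0=0 G2=NOT G1=NOT 0=1 G3=G0=1 G4=G1=0 -> 10110
Step 4: G0=NOT G4=NOT 0=1 G1=G1&G3=0&1=0 G2=NOT G1=NOT 0=1 G3=G0=1 G4=G1=0 -> 10110
State from step 4 equals state from step 3 -> cycle length 1

Answer: 1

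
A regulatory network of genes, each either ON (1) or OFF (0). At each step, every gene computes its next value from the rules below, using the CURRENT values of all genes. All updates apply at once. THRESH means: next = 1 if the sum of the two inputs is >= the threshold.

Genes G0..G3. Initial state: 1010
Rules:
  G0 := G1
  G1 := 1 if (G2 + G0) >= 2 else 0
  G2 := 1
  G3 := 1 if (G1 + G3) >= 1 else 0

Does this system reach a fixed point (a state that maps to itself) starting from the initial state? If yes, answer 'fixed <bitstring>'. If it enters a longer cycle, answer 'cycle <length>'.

Answer: cycle 2

Derivation:
Step 0: 1010
Step 1: G0=G1=0 G1=(1+1>=2)=1 G2=1(const) G3=(0+0>=1)=0 -> 0110
Step 2: G0=G1=1 G1=(1+0>=2)=0 G2=1(const) G3=(1+0>=1)=1 -> 1011
Step 3: G0=G1=0 G1=(1+1>=2)=1 G2=1(const) G3=(0+1>=1)=1 -> 0111
Step 4: G0=G1=1 G1=(1+0>=2)=0 G2=1(const) G3=(1+1>=1)=1 -> 1011
Cycle of length 2 starting at step 2 -> no fixed point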